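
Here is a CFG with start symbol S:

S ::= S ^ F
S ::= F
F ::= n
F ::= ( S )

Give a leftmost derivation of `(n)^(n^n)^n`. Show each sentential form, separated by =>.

S => S^F => S^F^F => F^F^F => (S)^F^F => (F)^F^F => (n)^F^F => (n)^(S)^F => (n)^(S^F)^F => (n)^(F^F)^F => (n)^(n^F)^F => (n)^(n^n)^F => (n)^(n^n)^n

S => S^F   [S ::= S ^ F]
S^F => S^F^F   [S ::= S ^ F]
S^F^F => F^F^F   [S ::= F]
F^F^F => (S)^F^F   [F ::= ( S )]
(S)^F^F => (F)^F^F   [S ::= F]
(F)^F^F => (n)^F^F   [F ::= n]
(n)^F^F => (n)^(S)^F   [F ::= ( S )]
(n)^(S)^F => (n)^(S^F)^F   [S ::= S ^ F]
(n)^(S^F)^F => (n)^(F^F)^F   [S ::= F]
(n)^(F^F)^F => (n)^(n^F)^F   [F ::= n]
(n)^(n^F)^F => (n)^(n^n)^F   [F ::= n]
(n)^(n^n)^F => (n)^(n^n)^n   [F ::= n]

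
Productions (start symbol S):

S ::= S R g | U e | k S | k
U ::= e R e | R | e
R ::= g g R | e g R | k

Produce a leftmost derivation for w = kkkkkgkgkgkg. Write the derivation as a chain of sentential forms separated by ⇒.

S ⇒ kS   [S ::= k S]
kS ⇒ kSRg   [S ::= S R g]
kSRg ⇒ kSRgRg   [S ::= S R g]
kSRgRg ⇒ kkSRgRg   [S ::= k S]
kkSRgRg ⇒ kkSRgRgRg   [S ::= S R g]
kkSRgRgRg ⇒ kkSRgRgRgRg   [S ::= S R g]
kkSRgRgRgRg ⇒ kkkSRgRgRgRg   [S ::= k S]
kkkSRgRgRgRg ⇒ kkkkRgRgRgRg   [S ::= k]
kkkkRgRgRgRg ⇒ kkkkkgRgRgRg   [R ::= k]
kkkkkgRgRgRg ⇒ kkkkkgkgRgRg   [R ::= k]
kkkkkgkgRgRg ⇒ kkkkkgkgkgRg   [R ::= k]
kkkkkgkgkgRg ⇒ kkkkkgkgkgkg   [R ::= k]

S ⇒ kS ⇒ kSRg ⇒ kSRgRg ⇒ kkSRgRg ⇒ kkSRgRgRg ⇒ kkSRgRgRgRg ⇒ kkkSRgRgRgRg ⇒ kkkkRgRgRgRg ⇒ kkkkkgRgRgRg ⇒ kkkkkgkgRgRg ⇒ kkkkkgkgkgRg ⇒ kkkkkgkgkgkg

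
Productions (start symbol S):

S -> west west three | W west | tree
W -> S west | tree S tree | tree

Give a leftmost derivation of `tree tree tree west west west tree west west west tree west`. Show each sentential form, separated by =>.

S => W west => tree S tree west => tree W west tree west => tree S west west tree west => tree W west west west tree west => tree tree S tree west west west tree west => tree tree W west tree west west west tree west => tree tree S west west tree west west west tree west => tree tree W west west west tree west west west tree west => tree tree tree west west west tree west west west tree west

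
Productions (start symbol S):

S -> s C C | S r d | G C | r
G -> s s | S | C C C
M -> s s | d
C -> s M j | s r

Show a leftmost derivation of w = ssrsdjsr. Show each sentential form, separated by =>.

S=>GC=>SC=>sCCC=>ssrCC=>ssrsMjC=>ssrsdjC=>ssrsdjsr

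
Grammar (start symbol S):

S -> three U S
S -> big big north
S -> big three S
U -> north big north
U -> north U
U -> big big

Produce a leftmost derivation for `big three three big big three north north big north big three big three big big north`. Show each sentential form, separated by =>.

S => big three S => big three three U S => big three three big big S => big three three big big three U S => big three three big big three north U S => big three three big big three north north big north S => big three three big big three north north big north big three S => big three three big big three north north big north big three big three S => big three three big big three north north big north big three big three big big north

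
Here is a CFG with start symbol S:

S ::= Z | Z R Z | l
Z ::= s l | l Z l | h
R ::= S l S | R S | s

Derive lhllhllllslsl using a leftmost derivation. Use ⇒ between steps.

S ⇒ ZRZ ⇒ lZlRZ ⇒ lhlRZ ⇒ lhlRSZ ⇒ lhlRSSZ ⇒ lhlSlSSSZ ⇒ lhlZlSSSZ ⇒ lhllZllSSSZ ⇒ lhllhllSSSZ ⇒ lhllhlllSSZ ⇒ lhllhllllSZ ⇒ lhllhllllZZ ⇒ lhllhllllslZ ⇒ lhllhllllslsl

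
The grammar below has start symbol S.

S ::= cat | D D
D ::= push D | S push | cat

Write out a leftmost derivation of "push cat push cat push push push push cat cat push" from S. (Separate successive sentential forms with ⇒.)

S ⇒ D D   [S ::= D D]
D D ⇒ push D D   [D ::= push D]
push D D ⇒ push S push D   [D ::= S push]
push S push D ⇒ push D D push D   [S ::= D D]
push D D push D ⇒ push cat D push D   [D ::= cat]
push cat D push D ⇒ push cat push D push D   [D ::= push D]
push cat push D push D ⇒ push cat push S push push D   [D ::= S push]
push cat push S push push D ⇒ push cat push cat push push D   [S ::= cat]
push cat push cat push push D ⇒ push cat push cat push push push D   [D ::= push D]
push cat push cat push push push D ⇒ push cat push cat push push push push D   [D ::= push D]
push cat push cat push push push push D ⇒ push cat push cat push push push push S push   [D ::= S push]
push cat push cat push push push push S push ⇒ push cat push cat push push push push D D push   [S ::= D D]
push cat push cat push push push push D D push ⇒ push cat push cat push push push push cat D push   [D ::= cat]
push cat push cat push push push push cat D push ⇒ push cat push cat push push push push cat cat push   [D ::= cat]

S ⇒ D D ⇒ push D D ⇒ push S push D ⇒ push D D push D ⇒ push cat D push D ⇒ push cat push D push D ⇒ push cat push S push push D ⇒ push cat push cat push push D ⇒ push cat push cat push push push D ⇒ push cat push cat push push push push D ⇒ push cat push cat push push push push S push ⇒ push cat push cat push push push push D D push ⇒ push cat push cat push push push push cat D push ⇒ push cat push cat push push push push cat cat push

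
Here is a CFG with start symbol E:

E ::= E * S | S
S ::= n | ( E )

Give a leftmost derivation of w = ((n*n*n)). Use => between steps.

E => S => (E) => (S) => ((E)) => ((E*S)) => ((E*S*S)) => ((S*S*S)) => ((n*S*S)) => ((n*n*S)) => ((n*n*n))

E => S   [E ::= S]
S => (E)   [S ::= ( E )]
(E) => (S)   [E ::= S]
(S) => ((E))   [S ::= ( E )]
((E)) => ((E*S))   [E ::= E * S]
((E*S)) => ((E*S*S))   [E ::= E * S]
((E*S*S)) => ((S*S*S))   [E ::= S]
((S*S*S)) => ((n*S*S))   [S ::= n]
((n*S*S)) => ((n*n*S))   [S ::= n]
((n*n*S)) => ((n*n*n))   [S ::= n]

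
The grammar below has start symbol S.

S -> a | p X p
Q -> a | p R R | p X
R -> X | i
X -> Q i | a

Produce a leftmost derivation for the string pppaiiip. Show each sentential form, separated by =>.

S => pXp => pQip => ppXip => ppQiip => pppRRiip => pppXRiip => pppaRiip => pppaiiip

S => pXp   [S -> p X p]
pXp => pQip   [X -> Q i]
pQip => ppXip   [Q -> p X]
ppXip => ppQiip   [X -> Q i]
ppQiip => pppRRiip   [Q -> p R R]
pppRRiip => pppXRiip   [R -> X]
pppXRiip => pppaRiip   [X -> a]
pppaRiip => pppaiiip   [R -> i]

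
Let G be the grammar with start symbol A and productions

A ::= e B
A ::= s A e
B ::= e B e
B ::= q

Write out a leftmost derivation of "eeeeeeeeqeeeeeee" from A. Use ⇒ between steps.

A⇒eB⇒eeBe⇒eeeBee⇒eeeeBeee⇒eeeeeBeeee⇒eeeeeeBeeeee⇒eeeeeeeBeeeeee⇒eeeeeeeeBeeeeeee⇒eeeeeeeeqeeeeeee

A ⇒ eB   [A ::= e B]
eB ⇒ eeBe   [B ::= e B e]
eeBe ⇒ eeeBee   [B ::= e B e]
eeeBee ⇒ eeeeBeee   [B ::= e B e]
eeeeBeee ⇒ eeeeeBeeee   [B ::= e B e]
eeeeeBeeee ⇒ eeeeeeBeeeee   [B ::= e B e]
eeeeeeBeeeee ⇒ eeeeeeeBeeeeee   [B ::= e B e]
eeeeeeeBeeeeee ⇒ eeeeeeeeBeeeeeee   [B ::= e B e]
eeeeeeeeBeeeeeee ⇒ eeeeeeeeqeeeeeee   [B ::= q]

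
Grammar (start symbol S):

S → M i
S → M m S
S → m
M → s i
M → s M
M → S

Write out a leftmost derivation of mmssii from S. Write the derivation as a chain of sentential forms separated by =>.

S=>MmS=>SmS=>mmS=>mmMi=>mmsMi=>mmssii

S => MmS   [S → M m S]
MmS => SmS   [M → S]
SmS => mmS   [S → m]
mmS => mmMi   [S → M i]
mmMi => mmsMi   [M → s M]
mmsMi => mmssii   [M → s i]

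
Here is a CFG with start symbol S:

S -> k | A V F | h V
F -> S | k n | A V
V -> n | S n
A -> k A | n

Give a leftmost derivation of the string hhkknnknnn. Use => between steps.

S => hV   [S -> h V]
hV => hSn   [V -> S n]
hSn => hhVn   [S -> h V]
hhVn => hhSnn   [V -> S n]
hhSnn => hhAVFnn   [S -> A V F]
hhAVFnn => hhkAVFnn   [A -> k A]
hhkAVFnn => hhkkAVFnn   [A -> k A]
hhkkAVFnn => hhkknVFnn   [A -> n]
hhkknVFnn => hhkknnFnn   [V -> n]
hhkknnFnn => hhkknnknnn   [F -> k n]

S => hV => hSn => hhVn => hhSnn => hhAVFnn => hhkAVFnn => hhkkAVFnn => hhkknVFnn => hhkknnFnn => hhkknnknnn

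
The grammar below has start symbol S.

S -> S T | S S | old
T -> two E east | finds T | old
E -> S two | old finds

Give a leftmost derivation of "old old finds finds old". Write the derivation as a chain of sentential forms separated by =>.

S => S S => old S => old S T => old old T => old old finds T => old old finds finds T => old old finds finds old

S => S S   [S -> S S]
S S => old S   [S -> old]
old S => old S T   [S -> S T]
old S T => old old T   [S -> old]
old old T => old old finds T   [T -> finds T]
old old finds T => old old finds finds T   [T -> finds T]
old old finds finds T => old old finds finds old   [T -> old]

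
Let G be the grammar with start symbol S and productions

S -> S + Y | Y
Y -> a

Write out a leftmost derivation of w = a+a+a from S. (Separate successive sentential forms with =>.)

S=>S+Y=>S+Y+Y=>Y+Y+Y=>a+Y+Y=>a+a+Y=>a+a+a

S => S+Y   [S -> S + Y]
S+Y => S+Y+Y   [S -> S + Y]
S+Y+Y => Y+Y+Y   [S -> Y]
Y+Y+Y => a+Y+Y   [Y -> a]
a+Y+Y => a+a+Y   [Y -> a]
a+a+Y => a+a+a   [Y -> a]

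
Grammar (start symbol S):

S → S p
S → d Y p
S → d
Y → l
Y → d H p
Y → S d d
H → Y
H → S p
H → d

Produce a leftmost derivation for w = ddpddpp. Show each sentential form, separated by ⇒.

S ⇒ Sp   [S → S p]
Sp ⇒ dYpp   [S → d Y p]
dYpp ⇒ dSddpp   [Y → S d d]
dSddpp ⇒ dSpddpp   [S → S p]
dSpddpp ⇒ ddpddpp   [S → d]

S ⇒ Sp ⇒ dYpp ⇒ dSddpp ⇒ dSpddpp ⇒ ddpddpp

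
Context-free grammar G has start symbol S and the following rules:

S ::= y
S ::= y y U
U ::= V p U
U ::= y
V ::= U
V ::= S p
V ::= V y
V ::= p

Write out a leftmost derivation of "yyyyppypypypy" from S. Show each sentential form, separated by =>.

S=>yyU=>yyVpU=>yyVypU=>yySpypU=>yyyyUpypU=>yyyyVpUpypU=>yyyyUpUpypU=>yyyyVpUpUpypU=>yyyyppUpUpypU=>yyyyppypUpypU=>yyyyppypypypU=>yyyyppypypypy

S => yyU   [S ::= y y U]
yyU => yyVpU   [U ::= V p U]
yyVpU => yyVypU   [V ::= V y]
yyVypU => yySpypU   [V ::= S p]
yySpypU => yyyyUpypU   [S ::= y y U]
yyyyUpypU => yyyyVpUpypU   [U ::= V p U]
yyyyVpUpypU => yyyyUpUpypU   [V ::= U]
yyyyUpUpypU => yyyyVpUpUpypU   [U ::= V p U]
yyyyVpUpUpypU => yyyyppUpUpypU   [V ::= p]
yyyyppUpUpypU => yyyyppypUpypU   [U ::= y]
yyyyppypUpypU => yyyyppypypypU   [U ::= y]
yyyyppypypypU => yyyyppypypypy   [U ::= y]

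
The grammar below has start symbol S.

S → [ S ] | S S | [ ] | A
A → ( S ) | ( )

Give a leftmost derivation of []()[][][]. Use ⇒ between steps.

S ⇒ SS ⇒ SSS ⇒ []SS ⇒ []AS ⇒ []()S ⇒ []()SS ⇒ []()SSS ⇒ []()[]SS ⇒ []()[][]S ⇒ []()[][][]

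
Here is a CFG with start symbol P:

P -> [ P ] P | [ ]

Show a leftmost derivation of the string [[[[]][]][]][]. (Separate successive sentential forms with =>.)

P => [P]P => [[P]P]P => [[[P]P]P]P => [[[[]]P]P]P => [[[[]][]]P]P => [[[[]][]][]]P => [[[[]][]][]][]

P => [P]P   [P -> [ P ] P]
[P]P => [[P]P]P   [P -> [ P ] P]
[[P]P]P => [[[P]P]P]P   [P -> [ P ] P]
[[[P]P]P]P => [[[[]]P]P]P   [P -> [ ]]
[[[[]]P]P]P => [[[[]][]]P]P   [P -> [ ]]
[[[[]][]]P]P => [[[[]][]][]]P   [P -> [ ]]
[[[[]][]][]]P => [[[[]][]][]][]   [P -> [ ]]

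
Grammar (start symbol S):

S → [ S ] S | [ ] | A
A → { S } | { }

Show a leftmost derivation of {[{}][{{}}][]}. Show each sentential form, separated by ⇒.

S ⇒ A   [S → A]
A ⇒ {S}   [A → { S }]
{S} ⇒ {[S]S}   [S → [ S ] S]
{[S]S} ⇒ {[A]S}   [S → A]
{[A]S} ⇒ {[{}]S}   [A → { }]
{[{}]S} ⇒ {[{}][S]S}   [S → [ S ] S]
{[{}][S]S} ⇒ {[{}][A]S}   [S → A]
{[{}][A]S} ⇒ {[{}][{S}]S}   [A → { S }]
{[{}][{S}]S} ⇒ {[{}][{A}]S}   [S → A]
{[{}][{A}]S} ⇒ {[{}][{{}}]S}   [A → { }]
{[{}][{{}}]S} ⇒ {[{}][{{}}][]}   [S → [ ]]

S⇒A⇒{S}⇒{[S]S}⇒{[A]S}⇒{[{}]S}⇒{[{}][S]S}⇒{[{}][A]S}⇒{[{}][{S}]S}⇒{[{}][{A}]S}⇒{[{}][{{}}]S}⇒{[{}][{{}}][]}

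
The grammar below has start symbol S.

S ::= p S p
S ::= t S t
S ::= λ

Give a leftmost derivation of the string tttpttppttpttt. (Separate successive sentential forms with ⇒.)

S ⇒ tSt ⇒ ttStt ⇒ tttSttt ⇒ tttpSpttt ⇒ tttptStpttt ⇒ tttpttSttpttt ⇒ tttpttpSpttpttt ⇒ tttpttppttpttt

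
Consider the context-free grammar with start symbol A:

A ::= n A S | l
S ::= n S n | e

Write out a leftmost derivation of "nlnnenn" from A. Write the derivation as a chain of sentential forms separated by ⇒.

A⇒nAS⇒nlS⇒nlnSn⇒nlnnSnn⇒nlnnenn

A ⇒ nAS   [A ::= n A S]
nAS ⇒ nlS   [A ::= l]
nlS ⇒ nlnSn   [S ::= n S n]
nlnSn ⇒ nlnnSnn   [S ::= n S n]
nlnnSnn ⇒ nlnnenn   [S ::= e]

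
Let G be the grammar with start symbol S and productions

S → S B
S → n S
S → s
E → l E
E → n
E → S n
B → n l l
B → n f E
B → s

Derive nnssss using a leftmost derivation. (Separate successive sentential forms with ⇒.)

S ⇒ nS ⇒ nSB ⇒ nnSB ⇒ nnSBB ⇒ nnSBBB ⇒ nnsBBB ⇒ nnssBB ⇒ nnsssB ⇒ nnssss

S ⇒ nS   [S → n S]
nS ⇒ nSB   [S → S B]
nSB ⇒ nnSB   [S → n S]
nnSB ⇒ nnSBB   [S → S B]
nnSBB ⇒ nnSBBB   [S → S B]
nnSBBB ⇒ nnsBBB   [S → s]
nnsBBB ⇒ nnssBB   [B → s]
nnssBB ⇒ nnsssB   [B → s]
nnsssB ⇒ nnssss   [B → s]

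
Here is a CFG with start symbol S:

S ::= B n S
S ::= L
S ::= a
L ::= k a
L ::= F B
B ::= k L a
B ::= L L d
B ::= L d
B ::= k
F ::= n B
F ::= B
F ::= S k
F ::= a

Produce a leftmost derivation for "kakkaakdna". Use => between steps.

S => BnS => LLdnS => kaLdnS => kaFBdnS => kaBBdnS => kakLaBdnS => kakkaaBdnS => kakkaakdnS => kakkaakdna

S => BnS   [S ::= B n S]
BnS => LLdnS   [B ::= L L d]
LLdnS => kaLdnS   [L ::= k a]
kaLdnS => kaFBdnS   [L ::= F B]
kaFBdnS => kaBBdnS   [F ::= B]
kaBBdnS => kakLaBdnS   [B ::= k L a]
kakLaBdnS => kakkaaBdnS   [L ::= k a]
kakkaaBdnS => kakkaakdnS   [B ::= k]
kakkaakdnS => kakkaakdna   [S ::= a]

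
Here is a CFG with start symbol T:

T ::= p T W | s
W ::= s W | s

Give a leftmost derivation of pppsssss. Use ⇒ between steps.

T⇒pTW⇒ppTWW⇒pppTWWW⇒pppsWWW⇒pppssWW⇒pppsssW⇒pppssssW⇒pppsssss

T ⇒ pTW   [T ::= p T W]
pTW ⇒ ppTWW   [T ::= p T W]
ppTWW ⇒ pppTWWW   [T ::= p T W]
pppTWWW ⇒ pppsWWW   [T ::= s]
pppsWWW ⇒ pppssWW   [W ::= s]
pppssWW ⇒ pppsssW   [W ::= s]
pppsssW ⇒ pppssssW   [W ::= s W]
pppssssW ⇒ pppsssss   [W ::= s]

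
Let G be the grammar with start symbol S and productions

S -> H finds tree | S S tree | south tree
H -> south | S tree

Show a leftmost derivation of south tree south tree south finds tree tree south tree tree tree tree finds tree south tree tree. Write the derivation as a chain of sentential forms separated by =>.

S => S S tree   [S -> S S tree]
S S tree => H finds tree S tree   [S -> H finds tree]
H finds tree S tree => S tree finds tree S tree   [H -> S tree]
S tree finds tree S tree => S S tree tree finds tree S tree   [S -> S S tree]
S S tree tree finds tree S tree => south tree S tree tree finds tree S tree   [S -> south tree]
south tree S tree tree finds tree S tree => south tree S S tree tree tree finds tree S tree   [S -> S S tree]
south tree S S tree tree tree finds tree S tree => south tree S S tree S tree tree tree finds tree S tree   [S -> S S tree]
south tree S S tree S tree tree tree finds tree S tree => south tree south tree S tree S tree tree tree finds tree S tree   [S -> south tree]
south tree south tree S tree S tree tree tree finds tree S tree => south tree south tree H finds tree tree S tree tree tree finds tree S tree   [S -> H finds tree]
south tree south tree H finds tree tree S tree tree tree finds tree S tree => south tree south tree south finds tree tree S tree tree tree finds tree S tree   [H -> south]
south tree south tree south finds tree tree S tree tree tree finds tree S tree => south tree south tree south finds tree tree south tree tree tree tree finds tree S tree   [S -> south tree]
south tree south tree south finds tree tree south tree tree tree tree finds tree S tree => south tree south tree south finds tree tree south tree tree tree tree finds tree south tree tree   [S -> south tree]

S => S S tree => H finds tree S tree => S tree finds tree S tree => S S tree tree finds tree S tree => south tree S tree tree finds tree S tree => south tree S S tree tree tree finds tree S tree => south tree S S tree S tree tree tree finds tree S tree => south tree south tree S tree S tree tree tree finds tree S tree => south tree south tree H finds tree tree S tree tree tree finds tree S tree => south tree south tree south finds tree tree S tree tree tree finds tree S tree => south tree south tree south finds tree tree south tree tree tree tree finds tree S tree => south tree south tree south finds tree tree south tree tree tree tree finds tree south tree tree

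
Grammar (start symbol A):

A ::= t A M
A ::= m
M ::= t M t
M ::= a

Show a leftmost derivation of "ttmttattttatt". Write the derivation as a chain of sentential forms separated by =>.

A => tAM => ttAMM => ttmMM => ttmtMtM => ttmttMttM => ttmttattM => ttmttatttMt => ttmttattttMtt => ttmttattttatt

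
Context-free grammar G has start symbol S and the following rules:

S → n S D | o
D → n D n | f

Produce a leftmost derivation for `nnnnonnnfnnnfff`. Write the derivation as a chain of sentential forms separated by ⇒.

S ⇒ nSD   [S → n S D]
nSD ⇒ nnSDD   [S → n S D]
nnSDD ⇒ nnnSDDD   [S → n S D]
nnnSDDD ⇒ nnnnSDDDD   [S → n S D]
nnnnSDDDD ⇒ nnnnoDDDD   [S → o]
nnnnoDDDD ⇒ nnnnonDnDDD   [D → n D n]
nnnnonDnDDD ⇒ nnnnonnDnnDDD   [D → n D n]
nnnnonnDnnDDD ⇒ nnnnonnnDnnnDDD   [D → n D n]
nnnnonnnDnnnDDD ⇒ nnnnonnnfnnnDDD   [D → f]
nnnnonnnfnnnDDD ⇒ nnnnonnnfnnnfDD   [D → f]
nnnnonnnfnnnfDD ⇒ nnnnonnnfnnnffD   [D → f]
nnnnonnnfnnnffD ⇒ nnnnonnnfnnnfff   [D → f]

S ⇒ nSD ⇒ nnSDD ⇒ nnnSDDD ⇒ nnnnSDDDD ⇒ nnnnoDDDD ⇒ nnnnonDnDDD ⇒ nnnnonnDnnDDD ⇒ nnnnonnnDnnnDDD ⇒ nnnnonnnfnnnDDD ⇒ nnnnonnnfnnnfDD ⇒ nnnnonnnfnnnffD ⇒ nnnnonnnfnnnfff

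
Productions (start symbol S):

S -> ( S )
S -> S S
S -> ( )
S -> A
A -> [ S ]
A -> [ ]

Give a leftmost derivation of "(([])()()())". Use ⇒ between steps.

S ⇒ (S) ⇒ (SS) ⇒ ((S)S) ⇒ ((A)S) ⇒ (([])S) ⇒ (([])SS) ⇒ (([])()S) ⇒ (([])()SS) ⇒ (([])()()S) ⇒ (([])()()())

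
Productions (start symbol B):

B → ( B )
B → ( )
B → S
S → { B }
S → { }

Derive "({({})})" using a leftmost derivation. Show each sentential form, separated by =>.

B => (B)   [B → ( B )]
(B) => (S)   [B → S]
(S) => ({B})   [S → { B }]
({B}) => ({(B)})   [B → ( B )]
({(B)}) => ({(S)})   [B → S]
({(S)}) => ({({})})   [S → { }]

B => (B) => (S) => ({B}) => ({(B)}) => ({(S)}) => ({({})})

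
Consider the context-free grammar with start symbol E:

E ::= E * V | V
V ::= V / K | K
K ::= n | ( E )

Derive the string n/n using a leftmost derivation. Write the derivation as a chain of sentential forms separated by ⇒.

E⇒V⇒V/K⇒K/K⇒n/K⇒n/n

E ⇒ V   [E ::= V]
V ⇒ V/K   [V ::= V / K]
V/K ⇒ K/K   [V ::= K]
K/K ⇒ n/K   [K ::= n]
n/K ⇒ n/n   [K ::= n]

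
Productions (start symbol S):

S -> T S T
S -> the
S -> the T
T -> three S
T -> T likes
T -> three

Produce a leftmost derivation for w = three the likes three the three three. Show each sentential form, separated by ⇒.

S ⇒ T S T   [S -> T S T]
T S T ⇒ T likes S T   [T -> T likes]
T likes S T ⇒ three S likes S T   [T -> three S]
three S likes S T ⇒ three the likes S T   [S -> the]
three the likes S T ⇒ three the likes T S T T   [S -> T S T]
three the likes T S T T ⇒ three the likes three S T T   [T -> three]
three the likes three S T T ⇒ three the likes three the T T   [S -> the]
three the likes three the T T ⇒ three the likes three the three T   [T -> three]
three the likes three the three T ⇒ three the likes three the three three   [T -> three]

S ⇒ T S T ⇒ T likes S T ⇒ three S likes S T ⇒ three the likes S T ⇒ three the likes T S T T ⇒ three the likes three S T T ⇒ three the likes three the T T ⇒ three the likes three the three T ⇒ three the likes three the three three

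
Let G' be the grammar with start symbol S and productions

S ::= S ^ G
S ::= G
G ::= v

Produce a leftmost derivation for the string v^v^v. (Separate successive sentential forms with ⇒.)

S ⇒ S^G   [S ::= S ^ G]
S^G ⇒ S^G^G   [S ::= S ^ G]
S^G^G ⇒ G^G^G   [S ::= G]
G^G^G ⇒ v^G^G   [G ::= v]
v^G^G ⇒ v^v^G   [G ::= v]
v^v^G ⇒ v^v^v   [G ::= v]

S⇒S^G⇒S^G^G⇒G^G^G⇒v^G^G⇒v^v^G⇒v^v^v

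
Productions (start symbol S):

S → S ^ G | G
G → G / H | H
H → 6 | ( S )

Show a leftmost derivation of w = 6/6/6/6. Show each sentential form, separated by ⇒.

S ⇒ G   [S → G]
G ⇒ G/H   [G → G / H]
G/H ⇒ G/H/H   [G → G / H]
G/H/H ⇒ G/H/H/H   [G → G / H]
G/H/H/H ⇒ H/H/H/H   [G → H]
H/H/H/H ⇒ 6/H/H/H   [H → 6]
6/H/H/H ⇒ 6/6/H/H   [H → 6]
6/6/H/H ⇒ 6/6/6/H   [H → 6]
6/6/6/H ⇒ 6/6/6/6   [H → 6]

S ⇒ G ⇒ G/H ⇒ G/H/H ⇒ G/H/H/H ⇒ H/H/H/H ⇒ 6/H/H/H ⇒ 6/6/H/H ⇒ 6/6/6/H ⇒ 6/6/6/6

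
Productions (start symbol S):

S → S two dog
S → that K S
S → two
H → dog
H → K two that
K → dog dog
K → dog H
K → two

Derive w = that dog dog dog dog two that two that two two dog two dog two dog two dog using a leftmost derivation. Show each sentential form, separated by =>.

S => that K S => that dog H S => that dog K two that S => that dog dog H two that S => that dog dog K two that two that S => that dog dog dog dog two that two that S => that dog dog dog dog two that two that S two dog => that dog dog dog dog two that two that S two dog two dog => that dog dog dog dog two that two that S two dog two dog two dog => that dog dog dog dog two that two that S two dog two dog two dog two dog => that dog dog dog dog two that two that two two dog two dog two dog two dog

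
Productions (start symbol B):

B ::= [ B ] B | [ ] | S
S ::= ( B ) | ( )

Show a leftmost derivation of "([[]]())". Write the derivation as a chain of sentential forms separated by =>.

B => S => (B) => ([B]B) => ([[]]B) => ([[]]S) => ([[]]())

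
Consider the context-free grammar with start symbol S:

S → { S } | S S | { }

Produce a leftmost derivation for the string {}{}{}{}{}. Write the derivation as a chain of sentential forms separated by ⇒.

S⇒SS⇒SSS⇒SSSS⇒SSSSS⇒{}SSSS⇒{}{}SSS⇒{}{}{}SS⇒{}{}{}{}S⇒{}{}{}{}{}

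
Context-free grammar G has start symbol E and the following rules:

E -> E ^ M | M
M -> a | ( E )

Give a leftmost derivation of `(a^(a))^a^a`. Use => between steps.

E=>E^M=>E^M^M=>M^M^M=>(E)^M^M=>(E^M)^M^M=>(M^M)^M^M=>(a^M)^M^M=>(a^(E))^M^M=>(a^(M))^M^M=>(a^(a))^M^M=>(a^(a))^a^M=>(a^(a))^a^a

E => E^M   [E -> E ^ M]
E^M => E^M^M   [E -> E ^ M]
E^M^M => M^M^M   [E -> M]
M^M^M => (E)^M^M   [M -> ( E )]
(E)^M^M => (E^M)^M^M   [E -> E ^ M]
(E^M)^M^M => (M^M)^M^M   [E -> M]
(M^M)^M^M => (a^M)^M^M   [M -> a]
(a^M)^M^M => (a^(E))^M^M   [M -> ( E )]
(a^(E))^M^M => (a^(M))^M^M   [E -> M]
(a^(M))^M^M => (a^(a))^M^M   [M -> a]
(a^(a))^M^M => (a^(a))^a^M   [M -> a]
(a^(a))^a^M => (a^(a))^a^a   [M -> a]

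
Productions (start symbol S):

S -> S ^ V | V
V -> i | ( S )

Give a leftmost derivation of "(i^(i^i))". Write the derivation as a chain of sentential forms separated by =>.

S=>V=>(S)=>(S^V)=>(V^V)=>(i^V)=>(i^(S))=>(i^(S^V))=>(i^(V^V))=>(i^(i^V))=>(i^(i^i))

S => V   [S -> V]
V => (S)   [V -> ( S )]
(S) => (S^V)   [S -> S ^ V]
(S^V) => (V^V)   [S -> V]
(V^V) => (i^V)   [V -> i]
(i^V) => (i^(S))   [V -> ( S )]
(i^(S)) => (i^(S^V))   [S -> S ^ V]
(i^(S^V)) => (i^(V^V))   [S -> V]
(i^(V^V)) => (i^(i^V))   [V -> i]
(i^(i^V)) => (i^(i^i))   [V -> i]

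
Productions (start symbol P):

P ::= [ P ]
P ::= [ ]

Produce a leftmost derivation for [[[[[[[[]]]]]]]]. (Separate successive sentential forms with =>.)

P=>[P]=>[[P]]=>[[[P]]]=>[[[[P]]]]=>[[[[[P]]]]]=>[[[[[[P]]]]]]=>[[[[[[[P]]]]]]]=>[[[[[[[[]]]]]]]]

P => [P]   [P ::= [ P ]]
[P] => [[P]]   [P ::= [ P ]]
[[P]] => [[[P]]]   [P ::= [ P ]]
[[[P]]] => [[[[P]]]]   [P ::= [ P ]]
[[[[P]]]] => [[[[[P]]]]]   [P ::= [ P ]]
[[[[[P]]]]] => [[[[[[P]]]]]]   [P ::= [ P ]]
[[[[[[P]]]]]] => [[[[[[[P]]]]]]]   [P ::= [ P ]]
[[[[[[[P]]]]]]] => [[[[[[[[]]]]]]]]   [P ::= [ ]]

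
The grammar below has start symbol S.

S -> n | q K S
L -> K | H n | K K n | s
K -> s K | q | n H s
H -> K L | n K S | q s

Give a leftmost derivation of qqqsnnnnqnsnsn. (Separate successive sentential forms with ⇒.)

S⇒qKS⇒qqS⇒qqqKS⇒qqqsKS⇒qqqsnHsS⇒qqqsnnKSsS⇒qqqsnnnHsSsS⇒qqqsnnnnKSsSsS⇒qqqsnnnnqSsSsS⇒qqqsnnnnqnsSsS⇒qqqsnnnnqnsnsS⇒qqqsnnnnqnsnsn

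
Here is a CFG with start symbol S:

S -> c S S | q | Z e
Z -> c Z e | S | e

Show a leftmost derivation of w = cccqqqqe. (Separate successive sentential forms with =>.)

S => Ze => Se => cSSe => ccSSSe => cccSSSSe => cccqSSSe => cccqqSSe => cccqqqSe => cccqqqqe

S => Ze   [S -> Z e]
Ze => Se   [Z -> S]
Se => cSSe   [S -> c S S]
cSSe => ccSSSe   [S -> c S S]
ccSSSe => cccSSSSe   [S -> c S S]
cccSSSSe => cccqSSSe   [S -> q]
cccqSSSe => cccqqSSe   [S -> q]
cccqqSSe => cccqqqSe   [S -> q]
cccqqqSe => cccqqqqe   [S -> q]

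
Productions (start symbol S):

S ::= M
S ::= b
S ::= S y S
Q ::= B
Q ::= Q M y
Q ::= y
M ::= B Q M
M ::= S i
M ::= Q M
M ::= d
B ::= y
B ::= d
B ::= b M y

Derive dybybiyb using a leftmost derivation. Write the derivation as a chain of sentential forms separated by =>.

S => SyS   [S ::= S y S]
SyS => MyS   [S ::= M]
MyS => SiyS   [M ::= S i]
SiyS => SySiyS   [S ::= S y S]
SySiyS => SySySiyS   [S ::= S y S]
SySySiyS => MySySiyS   [S ::= M]
MySySiyS => dySySiyS   [M ::= d]
dySySiyS => dybySiyS   [S ::= b]
dybySiyS => dybybiyS   [S ::= b]
dybybiyS => dybybiyb   [S ::= b]

S => SyS => MyS => SiyS => SySiyS => SySySiyS => MySySiyS => dySySiyS => dybySiyS => dybybiyS => dybybiyb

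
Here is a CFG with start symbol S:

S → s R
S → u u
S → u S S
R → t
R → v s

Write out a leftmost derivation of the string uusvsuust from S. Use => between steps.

S => uSS => uuSSS => uusRSS => uusvsSS => uusvsuuS => uusvsuusR => uusvsuust

S => uSS   [S → u S S]
uSS => uuSSS   [S → u S S]
uuSSS => uusRSS   [S → s R]
uusRSS => uusvsSS   [R → v s]
uusvsSS => uusvsuuS   [S → u u]
uusvsuuS => uusvsuusR   [S → s R]
uusvsuusR => uusvsuust   [R → t]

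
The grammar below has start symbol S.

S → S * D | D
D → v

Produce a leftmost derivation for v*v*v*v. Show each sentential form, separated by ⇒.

S ⇒ S*D ⇒ S*D*D ⇒ S*D*D*D ⇒ D*D*D*D ⇒ v*D*D*D ⇒ v*v*D*D ⇒ v*v*v*D ⇒ v*v*v*v

S ⇒ S*D   [S → S * D]
S*D ⇒ S*D*D   [S → S * D]
S*D*D ⇒ S*D*D*D   [S → S * D]
S*D*D*D ⇒ D*D*D*D   [S → D]
D*D*D*D ⇒ v*D*D*D   [D → v]
v*D*D*D ⇒ v*v*D*D   [D → v]
v*v*D*D ⇒ v*v*v*D   [D → v]
v*v*v*D ⇒ v*v*v*v   [D → v]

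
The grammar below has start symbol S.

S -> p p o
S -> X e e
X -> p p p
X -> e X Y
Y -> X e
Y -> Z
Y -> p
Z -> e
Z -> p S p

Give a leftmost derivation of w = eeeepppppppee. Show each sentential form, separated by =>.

S => Xee   [S -> X e e]
Xee => eXYee   [X -> e X Y]
eXYee => eeXYYee   [X -> e X Y]
eeXYYee => eeeXYYYee   [X -> e X Y]
eeeXYYYee => eeeeXYYYYee   [X -> e X Y]
eeeeXYYYYee => eeeepppYYYYee   [X -> p p p]
eeeepppYYYYee => eeeeppppYYYee   [Y -> p]
eeeeppppYYYee => eeeepppppYYee   [Y -> p]
eeeepppppYYee => eeeeppppppYee   [Y -> p]
eeeeppppppYee => eeeepppppppee   [Y -> p]

S => Xee => eXYee => eeXYYee => eeeXYYYee => eeeeXYYYYee => eeeepppYYYYee => eeeeppppYYYee => eeeepppppYYee => eeeeppppppYee => eeeepppppppee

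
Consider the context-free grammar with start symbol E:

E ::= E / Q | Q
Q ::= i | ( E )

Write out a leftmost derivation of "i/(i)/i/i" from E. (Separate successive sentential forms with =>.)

E=>E/Q=>E/Q/Q=>E/Q/Q/Q=>Q/Q/Q/Q=>i/Q/Q/Q=>i/(E)/Q/Q=>i/(Q)/Q/Q=>i/(i)/Q/Q=>i/(i)/i/Q=>i/(i)/i/i

E => E/Q   [E ::= E / Q]
E/Q => E/Q/Q   [E ::= E / Q]
E/Q/Q => E/Q/Q/Q   [E ::= E / Q]
E/Q/Q/Q => Q/Q/Q/Q   [E ::= Q]
Q/Q/Q/Q => i/Q/Q/Q   [Q ::= i]
i/Q/Q/Q => i/(E)/Q/Q   [Q ::= ( E )]
i/(E)/Q/Q => i/(Q)/Q/Q   [E ::= Q]
i/(Q)/Q/Q => i/(i)/Q/Q   [Q ::= i]
i/(i)/Q/Q => i/(i)/i/Q   [Q ::= i]
i/(i)/i/Q => i/(i)/i/i   [Q ::= i]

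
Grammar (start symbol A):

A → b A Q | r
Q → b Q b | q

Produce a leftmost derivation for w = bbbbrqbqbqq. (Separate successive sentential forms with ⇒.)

A⇒bAQ⇒bbAQQ⇒bbbAQQQ⇒bbbbAQQQQ⇒bbbbrQQQQ⇒bbbbrqQQQ⇒bbbbrqbQbQQ⇒bbbbrqbqbQQ⇒bbbbrqbqbqQ⇒bbbbrqbqbqq

A ⇒ bAQ   [A → b A Q]
bAQ ⇒ bbAQQ   [A → b A Q]
bbAQQ ⇒ bbbAQQQ   [A → b A Q]
bbbAQQQ ⇒ bbbbAQQQQ   [A → b A Q]
bbbbAQQQQ ⇒ bbbbrQQQQ   [A → r]
bbbbrQQQQ ⇒ bbbbrqQQQ   [Q → q]
bbbbrqQQQ ⇒ bbbbrqbQbQQ   [Q → b Q b]
bbbbrqbQbQQ ⇒ bbbbrqbqbQQ   [Q → q]
bbbbrqbqbQQ ⇒ bbbbrqbqbqQ   [Q → q]
bbbbrqbqbqQ ⇒ bbbbrqbqbqq   [Q → q]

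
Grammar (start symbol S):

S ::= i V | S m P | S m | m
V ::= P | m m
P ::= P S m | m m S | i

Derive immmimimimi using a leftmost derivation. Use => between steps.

S => SmP => SmPmP => SmPmPmP => SmPmPmPmP => iVmPmPmPmP => immmPmPmPmP => immmimPmPmP => immmimimPmP => immmimimimP => immmimimimi

S => SmP   [S ::= S m P]
SmP => SmPmP   [S ::= S m P]
SmPmP => SmPmPmP   [S ::= S m P]
SmPmPmP => SmPmPmPmP   [S ::= S m P]
SmPmPmPmP => iVmPmPmPmP   [S ::= i V]
iVmPmPmPmP => immmPmPmPmP   [V ::= m m]
immmPmPmPmP => immmimPmPmP   [P ::= i]
immmimPmPmP => immmimimPmP   [P ::= i]
immmimimPmP => immmimimimP   [P ::= i]
immmimimimP => immmimimimi   [P ::= i]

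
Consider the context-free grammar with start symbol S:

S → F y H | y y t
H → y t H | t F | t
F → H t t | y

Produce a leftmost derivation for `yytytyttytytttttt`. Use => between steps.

S => FyH   [S → F y H]
FyH => yyH   [F → y]
yyH => yytF   [H → t F]
yytF => yytHtt   [F → H t t]
yytHtt => yytytHtt   [H → y t H]
yytytHtt => yytytytHtt   [H → y t H]
yytytytHtt => yytytyttFtt   [H → t F]
yytytyttFtt => yytytyttHtttt   [F → H t t]
yytytyttHtttt => yytytyttytHtttt   [H → y t H]
yytytyttytHtttt => yytytyttytytHtttt   [H → y t H]
yytytyttytytHtttt => yytytyttytytttttt   [H → t]

S => FyH => yyH => yytF => yytHtt => yytytHtt => yytytytHtt => yytytyttFtt => yytytyttHtttt => yytytyttytHtttt => yytytyttytytHtttt => yytytyttytytttttt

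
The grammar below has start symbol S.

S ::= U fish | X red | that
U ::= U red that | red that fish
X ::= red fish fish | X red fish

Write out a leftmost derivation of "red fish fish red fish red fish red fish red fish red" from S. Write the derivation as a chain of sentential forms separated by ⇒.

S ⇒ X red   [S ::= X red]
X red ⇒ X red fish red   [X ::= X red fish]
X red fish red ⇒ X red fish red fish red   [X ::= X red fish]
X red fish red fish red ⇒ X red fish red fish red fish red   [X ::= X red fish]
X red fish red fish red fish red ⇒ X red fish red fish red fish red fish red   [X ::= X red fish]
X red fish red fish red fish red fish red ⇒ red fish fish red fish red fish red fish red fish red   [X ::= red fish fish]

S ⇒ X red ⇒ X red fish red ⇒ X red fish red fish red ⇒ X red fish red fish red fish red ⇒ X red fish red fish red fish red fish red ⇒ red fish fish red fish red fish red fish red fish red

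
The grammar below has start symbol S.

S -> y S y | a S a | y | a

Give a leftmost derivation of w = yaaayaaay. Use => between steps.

S => ySy => yaSay => yaaSaay => yaaaSaaay => yaaayaaay

S => ySy   [S -> y S y]
ySy => yaSay   [S -> a S a]
yaSay => yaaSaay   [S -> a S a]
yaaSaay => yaaaSaaay   [S -> a S a]
yaaaSaaay => yaaayaaay   [S -> y]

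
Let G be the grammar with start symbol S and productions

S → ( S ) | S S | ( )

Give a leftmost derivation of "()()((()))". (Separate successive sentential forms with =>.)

S => SS => ()S => ()SS => ()()S => ()()(S) => ()()((S)) => ()()((()))

S => SS   [S → S S]
SS => ()S   [S → ( )]
()S => ()SS   [S → S S]
()SS => ()()S   [S → ( )]
()()S => ()()(S)   [S → ( S )]
()()(S) => ()()((S))   [S → ( S )]
()()((S)) => ()()((()))   [S → ( )]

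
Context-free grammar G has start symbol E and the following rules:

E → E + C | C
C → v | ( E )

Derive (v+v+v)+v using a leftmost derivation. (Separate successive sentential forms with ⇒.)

E ⇒ E+C ⇒ C+C ⇒ (E)+C ⇒ (E+C)+C ⇒ (E+C+C)+C ⇒ (C+C+C)+C ⇒ (v+C+C)+C ⇒ (v+v+C)+C ⇒ (v+v+v)+C ⇒ (v+v+v)+v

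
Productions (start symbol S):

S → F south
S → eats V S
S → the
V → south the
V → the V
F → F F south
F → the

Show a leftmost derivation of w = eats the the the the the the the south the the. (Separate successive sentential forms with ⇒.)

S ⇒ eats V S ⇒ eats the V S ⇒ eats the the V S ⇒ eats the the the V S ⇒ eats the the the the V S ⇒ eats the the the the the V S ⇒ eats the the the the the the V S ⇒ eats the the the the the the the V S ⇒ eats the the the the the the the south the S ⇒ eats the the the the the the the south the the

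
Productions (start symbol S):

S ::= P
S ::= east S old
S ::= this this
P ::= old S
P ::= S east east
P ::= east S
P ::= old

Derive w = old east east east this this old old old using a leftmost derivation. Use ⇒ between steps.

S ⇒ P ⇒ old S ⇒ old east S old ⇒ old east east S old old ⇒ old east east east S old old old ⇒ old east east east this this old old old

S ⇒ P   [S ::= P]
P ⇒ old S   [P ::= old S]
old S ⇒ old east S old   [S ::= east S old]
old east S old ⇒ old east east S old old   [S ::= east S old]
old east east S old old ⇒ old east east east S old old old   [S ::= east S old]
old east east east S old old old ⇒ old east east east this this old old old   [S ::= this this]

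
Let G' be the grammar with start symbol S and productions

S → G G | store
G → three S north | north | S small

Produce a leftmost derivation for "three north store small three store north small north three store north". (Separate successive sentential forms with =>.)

S => G G => three S north G => three G G north G => three north G north G => three north S small north G => three north G G small north G => three north S small G small north G => three north store small G small north G => three north store small three S north small north G => three north store small three store north small north G => three north store small three store north small north three S north => three north store small three store north small north three store north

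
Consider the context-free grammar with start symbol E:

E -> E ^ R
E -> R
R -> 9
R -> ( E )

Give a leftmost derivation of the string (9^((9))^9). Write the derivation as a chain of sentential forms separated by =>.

E => R   [E -> R]
R => (E)   [R -> ( E )]
(E) => (E^R)   [E -> E ^ R]
(E^R) => (E^R^R)   [E -> E ^ R]
(E^R^R) => (R^R^R)   [E -> R]
(R^R^R) => (9^R^R)   [R -> 9]
(9^R^R) => (9^(E)^R)   [R -> ( E )]
(9^(E)^R) => (9^(R)^R)   [E -> R]
(9^(R)^R) => (9^((E))^R)   [R -> ( E )]
(9^((E))^R) => (9^((R))^R)   [E -> R]
(9^((R))^R) => (9^((9))^R)   [R -> 9]
(9^((9))^R) => (9^((9))^9)   [R -> 9]

E => R => (E) => (E^R) => (E^R^R) => (R^R^R) => (9^R^R) => (9^(E)^R) => (9^(R)^R) => (9^((E))^R) => (9^((R))^R) => (9^((9))^R) => (9^((9))^9)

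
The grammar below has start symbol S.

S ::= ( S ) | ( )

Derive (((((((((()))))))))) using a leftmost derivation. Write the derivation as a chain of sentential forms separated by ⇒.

S ⇒ (S)   [S ::= ( S )]
(S) ⇒ ((S))   [S ::= ( S )]
((S)) ⇒ (((S)))   [S ::= ( S )]
(((S))) ⇒ ((((S))))   [S ::= ( S )]
((((S)))) ⇒ (((((S)))))   [S ::= ( S )]
(((((S))))) ⇒ ((((((S))))))   [S ::= ( S )]
((((((S)))))) ⇒ (((((((S)))))))   [S ::= ( S )]
(((((((S))))))) ⇒ ((((((((S))))))))   [S ::= ( S )]
((((((((S)))))))) ⇒ (((((((((S)))))))))   [S ::= ( S )]
(((((((((S))))))))) ⇒ (((((((((())))))))))   [S ::= ( )]

S ⇒ (S) ⇒ ((S)) ⇒ (((S))) ⇒ ((((S)))) ⇒ (((((S))))) ⇒ ((((((S)))))) ⇒ (((((((S))))))) ⇒ ((((((((S)))))))) ⇒ (((((((((S))))))))) ⇒ (((((((((())))))))))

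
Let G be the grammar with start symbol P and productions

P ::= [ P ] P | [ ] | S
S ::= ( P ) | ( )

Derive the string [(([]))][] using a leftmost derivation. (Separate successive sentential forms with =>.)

P => [P]P   [P ::= [ P ] P]
[P]P => [S]P   [P ::= S]
[S]P => [(P)]P   [S ::= ( P )]
[(P)]P => [(S)]P   [P ::= S]
[(S)]P => [((P))]P   [S ::= ( P )]
[((P))]P => [(([]))]P   [P ::= [ ]]
[(([]))]P => [(([]))][]   [P ::= [ ]]

P => [P]P => [S]P => [(P)]P => [(S)]P => [((P))]P => [(([]))]P => [(([]))][]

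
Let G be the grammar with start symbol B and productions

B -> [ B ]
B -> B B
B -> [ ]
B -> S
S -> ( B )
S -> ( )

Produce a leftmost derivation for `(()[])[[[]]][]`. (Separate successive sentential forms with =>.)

B=>BB=>SB=>(B)B=>(BB)B=>(SB)B=>(()B)B=>(()[])B=>(()[])BB=>(()[])[B]B=>(()[])[[B]]B=>(()[])[[[]]]B=>(()[])[[[]]][]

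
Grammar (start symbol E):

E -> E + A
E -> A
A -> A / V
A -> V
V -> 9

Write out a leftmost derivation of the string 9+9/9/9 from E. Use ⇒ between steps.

E⇒E+A⇒A+A⇒V+A⇒9+A⇒9+A/V⇒9+A/V/V⇒9+V/V/V⇒9+9/V/V⇒9+9/9/V⇒9+9/9/9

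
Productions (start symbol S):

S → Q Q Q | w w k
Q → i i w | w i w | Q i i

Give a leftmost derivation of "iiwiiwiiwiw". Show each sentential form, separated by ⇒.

S⇒QQQ⇒iiwQQ⇒iiwQiiQ⇒iiwiiwiiQ⇒iiwiiwiiwiw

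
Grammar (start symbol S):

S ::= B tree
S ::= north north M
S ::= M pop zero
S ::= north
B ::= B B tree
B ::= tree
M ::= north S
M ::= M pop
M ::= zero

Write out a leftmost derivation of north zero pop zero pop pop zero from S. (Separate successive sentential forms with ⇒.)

S ⇒ M pop zero   [S ::= M pop zero]
M pop zero ⇒ M pop pop zero   [M ::= M pop]
M pop pop zero ⇒ north S pop pop zero   [M ::= north S]
north S pop pop zero ⇒ north M pop zero pop pop zero   [S ::= M pop zero]
north M pop zero pop pop zero ⇒ north zero pop zero pop pop zero   [M ::= zero]

S ⇒ M pop zero ⇒ M pop pop zero ⇒ north S pop pop zero ⇒ north M pop zero pop pop zero ⇒ north zero pop zero pop pop zero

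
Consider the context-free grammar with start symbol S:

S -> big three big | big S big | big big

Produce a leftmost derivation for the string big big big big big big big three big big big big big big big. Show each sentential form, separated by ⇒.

S ⇒ big S big   [S -> big S big]
big S big ⇒ big big S big big   [S -> big S big]
big big S big big ⇒ big big big S big big big   [S -> big S big]
big big big S big big big ⇒ big big big big S big big big big   [S -> big S big]
big big big big S big big big big ⇒ big big big big big S big big big big big   [S -> big S big]
big big big big big S big big big big big ⇒ big big big big big big S big big big big big big   [S -> big S big]
big big big big big big S big big big big big big ⇒ big big big big big big big three big big big big big big big   [S -> big three big]

S ⇒ big S big ⇒ big big S big big ⇒ big big big S big big big ⇒ big big big big S big big big big ⇒ big big big big big S big big big big big ⇒ big big big big big big S big big big big big big ⇒ big big big big big big big three big big big big big big big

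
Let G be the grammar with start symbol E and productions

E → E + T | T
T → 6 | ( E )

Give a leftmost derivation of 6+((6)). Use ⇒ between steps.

E ⇒ E+T ⇒ T+T ⇒ 6+T ⇒ 6+(E) ⇒ 6+(T) ⇒ 6+((E)) ⇒ 6+((T)) ⇒ 6+((6))

E ⇒ E+T   [E → E + T]
E+T ⇒ T+T   [E → T]
T+T ⇒ 6+T   [T → 6]
6+T ⇒ 6+(E)   [T → ( E )]
6+(E) ⇒ 6+(T)   [E → T]
6+(T) ⇒ 6+((E))   [T → ( E )]
6+((E)) ⇒ 6+((T))   [E → T]
6+((T)) ⇒ 6+((6))   [T → 6]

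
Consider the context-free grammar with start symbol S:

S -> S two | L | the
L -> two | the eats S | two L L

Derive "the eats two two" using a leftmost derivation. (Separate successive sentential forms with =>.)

S => L   [S -> L]
L => the eats S   [L -> the eats S]
the eats S => the eats S two   [S -> S two]
the eats S two => the eats L two   [S -> L]
the eats L two => the eats two two   [L -> two]

S => L => the eats S => the eats S two => the eats L two => the eats two two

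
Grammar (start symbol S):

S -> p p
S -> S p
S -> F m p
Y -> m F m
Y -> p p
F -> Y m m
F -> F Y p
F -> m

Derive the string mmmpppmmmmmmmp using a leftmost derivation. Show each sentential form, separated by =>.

S => Fmp => Ymmmp => mFmmmmp => mYmmmmmmp => mmFmmmmmmmp => mmFYpmmmmmmmp => mmmYpmmmmmmmp => mmmpppmmmmmmmp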